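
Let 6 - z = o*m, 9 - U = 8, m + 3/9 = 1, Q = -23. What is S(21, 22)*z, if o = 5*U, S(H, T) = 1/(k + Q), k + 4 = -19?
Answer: -4/69 ≈ -0.057971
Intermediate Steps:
k = -23 (k = -4 - 19 = -23)
m = ⅔ (m = -⅓ + 1 = ⅔ ≈ 0.66667)
U = 1 (U = 9 - 1*8 = 9 - 8 = 1)
S(H, T) = -1/46 (S(H, T) = 1/(-23 - 23) = 1/(-46) = -1/46)
o = 5 (o = 5*1 = 5)
z = 8/3 (z = 6 - 5*2/3 = 6 - 1*10/3 = 6 - 10/3 = 8/3 ≈ 2.6667)
S(21, 22)*z = -1/46*8/3 = -4/69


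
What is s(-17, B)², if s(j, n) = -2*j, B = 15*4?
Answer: 1156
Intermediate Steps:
B = 60
s(-17, B)² = (-2*(-17))² = 34² = 1156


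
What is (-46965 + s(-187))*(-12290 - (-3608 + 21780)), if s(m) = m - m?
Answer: 1430647830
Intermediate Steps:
s(m) = 0
(-46965 + s(-187))*(-12290 - (-3608 + 21780)) = (-46965 + 0)*(-12290 - (-3608 + 21780)) = -46965*(-12290 - 1*18172) = -46965*(-12290 - 18172) = -46965*(-30462) = 1430647830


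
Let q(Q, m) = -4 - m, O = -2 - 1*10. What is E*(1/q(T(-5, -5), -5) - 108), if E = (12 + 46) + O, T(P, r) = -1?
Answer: -4922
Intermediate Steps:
O = -12 (O = -2 - 10 = -12)
E = 46 (E = (12 + 46) - 12 = 58 - 12 = 46)
E*(1/q(T(-5, -5), -5) - 108) = 46*(1/(-4 - 1*(-5)) - 108) = 46*(1/(-4 + 5) - 108) = 46*(1/1 - 108) = 46*(1 - 108) = 46*(-107) = -4922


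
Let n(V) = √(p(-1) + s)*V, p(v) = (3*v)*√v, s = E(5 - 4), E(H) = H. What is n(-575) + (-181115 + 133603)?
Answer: -47512 - 575*√(1 - 3*I) ≈ -48342.0 + 597.87*I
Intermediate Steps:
s = 1 (s = 5 - 4 = 1)
p(v) = 3*v^(3/2)
n(V) = V*√(1 - 3*I) (n(V) = √(3*(-1)^(3/2) + 1)*V = √(3*(-I) + 1)*V = √(-3*I + 1)*V = √(1 - 3*I)*V = V*√(1 - 3*I))
n(-575) + (-181115 + 133603) = -575*√(1 - 3*I) + (-181115 + 133603) = -575*√(1 - 3*I) - 47512 = -47512 - 575*√(1 - 3*I)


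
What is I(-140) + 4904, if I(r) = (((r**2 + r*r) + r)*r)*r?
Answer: 765580904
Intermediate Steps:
I(r) = r**2*(r + 2*r**2) (I(r) = (((r**2 + r**2) + r)*r)*r = ((2*r**2 + r)*r)*r = ((r + 2*r**2)*r)*r = (r*(r + 2*r**2))*r = r**2*(r + 2*r**2))
I(-140) + 4904 = (-140)**3*(1 + 2*(-140)) + 4904 = -2744000*(1 - 280) + 4904 = -2744000*(-279) + 4904 = 765576000 + 4904 = 765580904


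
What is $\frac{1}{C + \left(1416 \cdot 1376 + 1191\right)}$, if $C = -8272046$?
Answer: $- \frac{1}{6322439} \approx -1.5817 \cdot 10^{-7}$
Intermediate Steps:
$\frac{1}{C + \left(1416 \cdot 1376 + 1191\right)} = \frac{1}{-8272046 + \left(1416 \cdot 1376 + 1191\right)} = \frac{1}{-8272046 + \left(1948416 + 1191\right)} = \frac{1}{-8272046 + 1949607} = \frac{1}{-6322439} = - \frac{1}{6322439}$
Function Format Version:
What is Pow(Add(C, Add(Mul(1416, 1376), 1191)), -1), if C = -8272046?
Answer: Rational(-1, 6322439) ≈ -1.5817e-7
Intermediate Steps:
Pow(Add(C, Add(Mul(1416, 1376), 1191)), -1) = Pow(Add(-8272046, Add(Mul(1416, 1376), 1191)), -1) = Pow(Add(-8272046, Add(1948416, 1191)), -1) = Pow(Add(-8272046, 1949607), -1) = Pow(-6322439, -1) = Rational(-1, 6322439)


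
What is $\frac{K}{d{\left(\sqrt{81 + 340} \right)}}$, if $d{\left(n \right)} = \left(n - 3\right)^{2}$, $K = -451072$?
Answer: $- \frac{12122560}{10609} - \frac{169152 \sqrt{421}}{10609} \approx -1469.8$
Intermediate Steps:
$d{\left(n \right)} = \left(-3 + n\right)^{2}$
$\frac{K}{d{\left(\sqrt{81 + 340} \right)}} = - \frac{451072}{\left(-3 + \sqrt{81 + 340}\right)^{2}} = - \frac{451072}{\left(-3 + \sqrt{421}\right)^{2}}$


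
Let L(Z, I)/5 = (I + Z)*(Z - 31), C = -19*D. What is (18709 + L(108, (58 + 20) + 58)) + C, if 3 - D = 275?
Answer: 117817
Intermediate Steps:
D = -272 (D = 3 - 1*275 = 3 - 275 = -272)
C = 5168 (C = -19*(-272) = 5168)
L(Z, I) = 5*(-31 + Z)*(I + Z) (L(Z, I) = 5*((I + Z)*(Z - 31)) = 5*((I + Z)*(-31 + Z)) = 5*((-31 + Z)*(I + Z)) = 5*(-31 + Z)*(I + Z))
(18709 + L(108, (58 + 20) + 58)) + C = (18709 + (-155*((58 + 20) + 58) - 155*108 + 5*108² + 5*((58 + 20) + 58)*108)) + 5168 = (18709 + (-155*(78 + 58) - 16740 + 5*11664 + 5*(78 + 58)*108)) + 5168 = (18709 + (-155*136 - 16740 + 58320 + 5*136*108)) + 5168 = (18709 + (-21080 - 16740 + 58320 + 73440)) + 5168 = (18709 + 93940) + 5168 = 112649 + 5168 = 117817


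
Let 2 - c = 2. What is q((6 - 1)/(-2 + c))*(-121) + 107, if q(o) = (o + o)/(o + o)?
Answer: -14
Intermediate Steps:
c = 0 (c = 2 - 1*2 = 2 - 2 = 0)
q(o) = 1 (q(o) = (2*o)/((2*o)) = (2*o)*(1/(2*o)) = 1)
q((6 - 1)/(-2 + c))*(-121) + 107 = 1*(-121) + 107 = -121 + 107 = -14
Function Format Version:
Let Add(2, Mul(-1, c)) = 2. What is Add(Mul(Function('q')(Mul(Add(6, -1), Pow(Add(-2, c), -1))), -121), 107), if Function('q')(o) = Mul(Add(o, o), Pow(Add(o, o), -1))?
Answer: -14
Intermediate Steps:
c = 0 (c = Add(2, Mul(-1, 2)) = Add(2, -2) = 0)
Function('q')(o) = 1 (Function('q')(o) = Mul(Mul(2, o), Pow(Mul(2, o), -1)) = Mul(Mul(2, o), Mul(Rational(1, 2), Pow(o, -1))) = 1)
Add(Mul(Function('q')(Mul(Add(6, -1), Pow(Add(-2, c), -1))), -121), 107) = Add(Mul(1, -121), 107) = Add(-121, 107) = -14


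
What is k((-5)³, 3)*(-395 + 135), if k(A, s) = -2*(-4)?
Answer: -2080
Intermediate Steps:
k(A, s) = 8
k((-5)³, 3)*(-395 + 135) = 8*(-395 + 135) = 8*(-260) = -2080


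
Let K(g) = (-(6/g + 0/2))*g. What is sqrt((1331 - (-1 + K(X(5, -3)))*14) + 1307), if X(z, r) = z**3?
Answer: 12*sqrt(19) ≈ 52.307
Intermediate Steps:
K(g) = -6 (K(g) = (-(6/g + 0*(1/2)))*g = (-(6/g + 0))*g = (-6/g)*g = -6)
sqrt((1331 - (-1 + K(X(5, -3)))*14) + 1307) = sqrt((1331 - (-1 - 6)*14) + 1307) = sqrt((1331 - (-7)*14) + 1307) = sqrt((1331 - 1*(-98)) + 1307) = sqrt((1331 + 98) + 1307) = sqrt(1429 + 1307) = sqrt(2736) = 12*sqrt(19)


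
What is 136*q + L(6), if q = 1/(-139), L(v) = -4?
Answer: -692/139 ≈ -4.9784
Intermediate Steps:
q = -1/139 ≈ -0.0071942
136*q + L(6) = 136*(-1/139) - 4 = -136/139 - 4 = -692/139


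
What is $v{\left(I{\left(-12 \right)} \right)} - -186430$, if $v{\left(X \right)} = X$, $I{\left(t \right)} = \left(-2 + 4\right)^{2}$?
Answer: $186434$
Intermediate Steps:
$I{\left(t \right)} = 4$ ($I{\left(t \right)} = 2^{2} = 4$)
$v{\left(I{\left(-12 \right)} \right)} - -186430 = 4 - -186430 = 4 + 186430 = 186434$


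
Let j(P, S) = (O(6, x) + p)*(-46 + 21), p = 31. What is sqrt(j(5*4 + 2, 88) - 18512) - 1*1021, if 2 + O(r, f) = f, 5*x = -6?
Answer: -1021 + I*sqrt(19207) ≈ -1021.0 + 138.59*I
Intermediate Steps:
x = -6/5 (x = (1/5)*(-6) = -6/5 ≈ -1.2000)
O(r, f) = -2 + f
j(P, S) = -695 (j(P, S) = ((-2 - 6/5) + 31)*(-46 + 21) = (-16/5 + 31)*(-25) = (139/5)*(-25) = -695)
sqrt(j(5*4 + 2, 88) - 18512) - 1*1021 = sqrt(-695 - 18512) - 1*1021 = sqrt(-19207) - 1021 = I*sqrt(19207) - 1021 = -1021 + I*sqrt(19207)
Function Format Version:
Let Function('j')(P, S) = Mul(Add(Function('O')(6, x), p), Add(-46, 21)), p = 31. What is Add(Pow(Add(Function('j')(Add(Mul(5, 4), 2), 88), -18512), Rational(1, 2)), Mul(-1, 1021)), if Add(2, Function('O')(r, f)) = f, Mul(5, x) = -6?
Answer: Add(-1021, Mul(I, Pow(19207, Rational(1, 2)))) ≈ Add(-1021.0, Mul(138.59, I))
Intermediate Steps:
x = Rational(-6, 5) (x = Mul(Rational(1, 5), -6) = Rational(-6, 5) ≈ -1.2000)
Function('O')(r, f) = Add(-2, f)
Function('j')(P, S) = -695 (Function('j')(P, S) = Mul(Add(Add(-2, Rational(-6, 5)), 31), Add(-46, 21)) = Mul(Add(Rational(-16, 5), 31), -25) = Mul(Rational(139, 5), -25) = -695)
Add(Pow(Add(Function('j')(Add(Mul(5, 4), 2), 88), -18512), Rational(1, 2)), Mul(-1, 1021)) = Add(Pow(Add(-695, -18512), Rational(1, 2)), Mul(-1, 1021)) = Add(Pow(-19207, Rational(1, 2)), -1021) = Add(Mul(I, Pow(19207, Rational(1, 2))), -1021) = Add(-1021, Mul(I, Pow(19207, Rational(1, 2))))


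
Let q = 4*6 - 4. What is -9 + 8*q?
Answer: 151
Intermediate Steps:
q = 20 (q = 24 - 4 = 20)
-9 + 8*q = -9 + 8*20 = -9 + 160 = 151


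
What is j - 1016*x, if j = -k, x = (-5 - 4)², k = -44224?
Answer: -38072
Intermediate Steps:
x = 81 (x = (-9)² = 81)
j = 44224 (j = -1*(-44224) = 44224)
j - 1016*x = 44224 - 1016*81 = 44224 - 1*82296 = 44224 - 82296 = -38072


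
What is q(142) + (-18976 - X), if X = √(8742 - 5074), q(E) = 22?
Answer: -18954 - 2*√917 ≈ -19015.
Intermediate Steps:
X = 2*√917 (X = √3668 = 2*√917 ≈ 60.564)
q(142) + (-18976 - X) = 22 + (-18976 - 2*√917) = -18954 - 2*√917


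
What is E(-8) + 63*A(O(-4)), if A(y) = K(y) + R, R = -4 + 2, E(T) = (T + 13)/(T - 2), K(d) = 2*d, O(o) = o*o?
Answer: 3779/2 ≈ 1889.5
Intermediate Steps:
O(o) = o**2
E(T) = (13 + T)/(-2 + T)
R = -2
A(y) = -2 + 2*y (A(y) = 2*y - 2 = -2 + 2*y)
E(-8) + 63*A(O(-4)) = (13 - 8)/(-2 - 8) + 63*(-2 + 2*(-4)**2) = 5/(-10) + 63*(-2 + 2*16) = -1/10*5 + 63*(-2 + 32) = -1/2 + 63*30 = -1/2 + 1890 = 3779/2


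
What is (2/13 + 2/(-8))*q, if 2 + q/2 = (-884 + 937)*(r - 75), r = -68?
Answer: 37905/26 ≈ 1457.9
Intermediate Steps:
q = -15162 (q = -4 + 2*((-884 + 937)*(-68 - 75)) = -4 + 2*(53*(-143)) = -4 + 2*(-7579) = -4 - 15158 = -15162)
(2/13 + 2/(-8))*q = (2/13 + 2/(-8))*(-15162) = (2*(1/13) + 2*(-1/8))*(-15162) = (2/13 - 1/4)*(-15162) = -5/52*(-15162) = 37905/26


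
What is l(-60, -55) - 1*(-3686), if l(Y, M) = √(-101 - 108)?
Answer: 3686 + I*√209 ≈ 3686.0 + 14.457*I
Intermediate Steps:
l(Y, M) = I*√209 (l(Y, M) = √(-209) = I*√209)
l(-60, -55) - 1*(-3686) = I*√209 - 1*(-3686) = I*√209 + 3686 = 3686 + I*√209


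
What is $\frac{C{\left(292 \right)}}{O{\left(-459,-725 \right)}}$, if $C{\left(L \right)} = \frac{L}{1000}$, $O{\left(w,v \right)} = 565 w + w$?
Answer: $- \frac{73}{64948500} \approx -1.124 \cdot 10^{-6}$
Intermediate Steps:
$O{\left(w,v \right)} = 566 w$
$C{\left(L \right)} = \frac{L}{1000}$ ($C{\left(L \right)} = L \frac{1}{1000} = \frac{L}{1000}$)
$\frac{C{\left(292 \right)}}{O{\left(-459,-725 \right)}} = \frac{\frac{1}{1000} \cdot 292}{566 \left(-459\right)} = \frac{73}{250 \left(-259794\right)} = \frac{73}{250} \left(- \frac{1}{259794}\right) = - \frac{73}{64948500}$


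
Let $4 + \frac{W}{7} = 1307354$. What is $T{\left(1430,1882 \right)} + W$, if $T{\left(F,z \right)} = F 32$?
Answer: $9197210$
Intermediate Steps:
$W = 9151450$ ($W = -28 + 7 \cdot 1307354 = -28 + 9151478 = 9151450$)
$T{\left(F,z \right)} = 32 F$
$T{\left(1430,1882 \right)} + W = 32 \cdot 1430 + 9151450 = 45760 + 9151450 = 9197210$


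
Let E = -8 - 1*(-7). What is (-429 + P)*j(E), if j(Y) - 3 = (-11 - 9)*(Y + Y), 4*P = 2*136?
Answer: -15523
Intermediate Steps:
E = -1 (E = -8 + 7 = -1)
P = 68 (P = (2*136)/4 = (1/4)*272 = 68)
j(Y) = 3 - 40*Y (j(Y) = 3 + (-11 - 9)*(Y + Y) = 3 - 40*Y)
(-429 + P)*j(E) = (-429 + 68)*(3 - 40*(-1)) = -361*(3 + 40) = -361*43 = -15523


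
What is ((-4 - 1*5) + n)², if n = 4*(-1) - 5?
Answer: 324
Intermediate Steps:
n = -9 (n = -4 - 5 = -9)
((-4 - 1*5) + n)² = ((-4 - 1*5) - 9)² = ((-4 - 5) - 9)² = (-9 - 9)² = (-18)² = 324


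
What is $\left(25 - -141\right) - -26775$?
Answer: $26941$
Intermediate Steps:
$\left(25 - -141\right) - -26775 = \left(25 + 141\right) + 26775 = 166 + 26775 = 26941$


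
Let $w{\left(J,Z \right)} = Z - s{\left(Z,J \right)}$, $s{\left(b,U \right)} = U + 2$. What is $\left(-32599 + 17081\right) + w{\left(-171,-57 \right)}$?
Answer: $-15406$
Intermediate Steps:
$s{\left(b,U \right)} = 2 + U$
$w{\left(J,Z \right)} = -2 + Z - J$ ($w{\left(J,Z \right)} = Z - \left(2 + J\right) = -2 + Z - J$)
$\left(-32599 + 17081\right) + w{\left(-171,-57 \right)} = \left(-32599 + 17081\right) - -112 = -15518 - -112 = -15518 + 112 = -15406$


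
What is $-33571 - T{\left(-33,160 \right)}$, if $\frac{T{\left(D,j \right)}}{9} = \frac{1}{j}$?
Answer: $- \frac{5371369}{160} \approx -33571.0$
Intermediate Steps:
$T{\left(D,j \right)} = \frac{9}{j}$
$-33571 - T{\left(-33,160 \right)} = -33571 - \frac{9}{160} = - \frac{5371369}{160}$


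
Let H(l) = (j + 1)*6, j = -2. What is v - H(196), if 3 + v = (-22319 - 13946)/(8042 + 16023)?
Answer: 7186/4813 ≈ 1.4930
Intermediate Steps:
v = -21692/4813 (v = -3 + (-22319 - 13946)/(8042 + 16023) = -3 - 36265/24065 = -3 - 36265*1/24065 = -3 - 7253/4813 = -21692/4813 ≈ -4.5070)
H(l) = -6 (H(l) = (-2 + 1)*6 = -1*6 = -6)
v - H(196) = -21692/4813 - 1*(-6) = -21692/4813 + 6 = 7186/4813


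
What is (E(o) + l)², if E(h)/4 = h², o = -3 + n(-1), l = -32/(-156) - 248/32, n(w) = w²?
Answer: 1739761/24336 ≈ 71.489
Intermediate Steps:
l = -1177/156 (l = -32*(-1/156) - 248*1/32 = 8/39 - 31/4 = -1177/156 ≈ -7.5449)
o = -2 (o = -3 + (-1)² = -3 + 1 = -2)
E(h) = 4*h²
(E(o) + l)² = (4*(-2)² - 1177/156)² = (4*4 - 1177/156)² = (16 - 1177/156)² = (1319/156)² = 1739761/24336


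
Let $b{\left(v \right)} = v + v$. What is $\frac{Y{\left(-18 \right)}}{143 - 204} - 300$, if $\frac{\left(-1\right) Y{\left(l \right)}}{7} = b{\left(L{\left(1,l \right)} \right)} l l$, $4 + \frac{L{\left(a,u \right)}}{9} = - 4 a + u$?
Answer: $- \frac{1079724}{61} \approx -17700.0$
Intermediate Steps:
$L{\left(a,u \right)} = -36 - 36 a + 9 u$ ($L{\left(a,u \right)} = -36 + 9 \left(- 4 a + u\right) = -36 + 9 \left(u - 4 a\right) = -36 - \left(- 9 u + 36 a\right) = -36 - 36 a + 9 u$)
$b{\left(v \right)} = 2 v$
$Y{\left(l \right)} = - 7 l^{2} \left(-144 + 18 l\right)$ ($Y{\left(l \right)} = - 7 \cdot 2 \left(-36 - 36 + 9 l\right) l l = - 7 \cdot 2 \left(-72 + 9 l\right) l l = - 7 \left(-144 + 18 l\right) l l = - 7 l \left(-144 + 18 l\right) l = - 7 l^{2} \left(-144 + 18 l\right)$)
$\frac{Y{\left(-18 \right)}}{143 - 204} - 300 = \frac{126 \left(-18\right)^{2} \left(8 - -18\right)}{143 - 204} - 300 = \frac{126 \cdot 324 \left(8 + 18\right)}{-61} - 300 = 126 \cdot 324 \cdot 26 \left(- \frac{1}{61}\right) - 300 = 1061424 \left(- \frac{1}{61}\right) - 300 = - \frac{1061424}{61} - 300 = - \frac{1079724}{61}$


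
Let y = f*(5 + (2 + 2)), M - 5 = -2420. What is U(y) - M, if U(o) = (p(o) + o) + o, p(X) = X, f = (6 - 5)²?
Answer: 2442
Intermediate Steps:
f = 1 (f = 1² = 1)
M = -2415 (M = 5 - 2420 = -2415)
y = 9 (y = 1*(5 + (2 + 2)) = 1*(5 + 4) = 1*9 = 9)
U(o) = 3*o (U(o) = (o + o) + o = 2*o + o = 3*o)
U(y) - M = 3*9 - 1*(-2415) = 27 + 2415 = 2442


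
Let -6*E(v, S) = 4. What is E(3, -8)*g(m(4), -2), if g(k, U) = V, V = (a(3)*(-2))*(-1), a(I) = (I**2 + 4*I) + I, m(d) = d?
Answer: -32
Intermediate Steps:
a(I) = I**2 + 5*I
E(v, S) = -2/3 (E(v, S) = -1/6*4 = -2/3)
V = 48 (V = ((3*(5 + 3))*(-2))*(-1) = ((3*8)*(-2))*(-1) = (24*(-2))*(-1) = -48*(-1) = 48)
g(k, U) = 48
E(3, -8)*g(m(4), -2) = -2/3*48 = -32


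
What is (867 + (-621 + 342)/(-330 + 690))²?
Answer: 1200553201/1600 ≈ 7.5035e+5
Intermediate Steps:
(867 + (-621 + 342)/(-330 + 690))² = (867 - 279/360)² = (867 - 279*1/360)² = (867 - 31/40)² = (34649/40)² = 1200553201/1600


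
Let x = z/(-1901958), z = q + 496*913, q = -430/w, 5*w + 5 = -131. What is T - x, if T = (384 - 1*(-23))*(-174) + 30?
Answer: -3051734600911/43111048 ≈ -70788.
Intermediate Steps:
w = -136/5 (w = -1 + (⅕)*(-131) = -1 - 131/5 = -136/5 ≈ -27.200)
T = -70788 (T = (384 + 23)*(-174) + 30 = 407*(-174) + 30 = -70818 + 30 = -70788)
q = 1075/68 (q = -430/(-136/5) = -430*(-5/136) = 1075/68 ≈ 15.809)
z = 30794739/68 (z = 1075/68 + 496*913 = 1075/68 + 452848 = 30794739/68 ≈ 4.5286e+5)
x = -10264913/43111048 (x = (30794739/68)/(-1901958) = (30794739/68)*(-1/1901958) = -10264913/43111048 ≈ -0.23810)
T - x = -70788 - 1*(-10264913/43111048) = -70788 + 10264913/43111048 = -3051734600911/43111048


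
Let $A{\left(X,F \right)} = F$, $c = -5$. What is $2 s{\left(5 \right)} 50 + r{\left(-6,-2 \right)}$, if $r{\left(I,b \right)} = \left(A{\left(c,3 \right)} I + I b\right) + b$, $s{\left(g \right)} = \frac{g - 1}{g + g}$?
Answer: $32$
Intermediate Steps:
$s{\left(g \right)} = \frac{-1 + g}{2 g}$
$r{\left(I,b \right)} = b + 3 I + I b$ ($r{\left(I,b \right)} = \left(3 I + I b\right) + b = b + 3 I + I b$)
$2 s{\left(5 \right)} 50 + r{\left(-6,-2 \right)} = 2 \frac{-1 + 5}{2 \cdot 5} \cdot 50 - 8 = 2 \cdot \frac{1}{2} \cdot \frac{1}{5} \cdot 4 \cdot 50 - 8 = 2 \cdot \frac{2}{5} \cdot 50 - 8 = \frac{4}{5} \cdot 50 - 8 = 40 - 8 = 32$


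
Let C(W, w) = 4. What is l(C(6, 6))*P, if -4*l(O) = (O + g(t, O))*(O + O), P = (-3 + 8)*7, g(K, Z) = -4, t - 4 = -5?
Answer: 0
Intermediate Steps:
t = -1 (t = 4 - 5 = -1)
P = 35 (P = 5*7 = 35)
l(O) = -O*(-4 + O)/2 (l(O) = -(O - 4)*(O + O)/4 = -(-4 + O)*2*O/4 = -O*(-4 + O)/2)
l(C(6, 6))*P = ((½)*4*(4 - 1*4))*35 = ((½)*4*(4 - 4))*35 = ((½)*4*0)*35 = 0*35 = 0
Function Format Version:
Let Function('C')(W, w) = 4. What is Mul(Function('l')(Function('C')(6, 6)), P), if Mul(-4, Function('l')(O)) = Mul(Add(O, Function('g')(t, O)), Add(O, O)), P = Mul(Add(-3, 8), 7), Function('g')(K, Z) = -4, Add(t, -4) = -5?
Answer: 0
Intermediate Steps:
t = -1 (t = Add(4, -5) = -1)
P = 35 (P = Mul(5, 7) = 35)
Function('l')(O) = Mul(Rational(-1, 2), O, Add(-4, O)) (Function('l')(O) = Mul(Rational(-1, 4), Mul(Add(O, -4), Add(O, O))) = Mul(Rational(-1, 4), Mul(Add(-4, O), Mul(2, O))) = Mul(Rational(-1, 4), Mul(2, O, Add(-4, O))) = Mul(Rational(-1, 2), O, Add(-4, O)))
Mul(Function('l')(Function('C')(6, 6)), P) = Mul(Mul(Rational(1, 2), 4, Add(4, Mul(-1, 4))), 35) = Mul(Mul(Rational(1, 2), 4, Add(4, -4)), 35) = Mul(Mul(Rational(1, 2), 4, 0), 35) = Mul(0, 35) = 0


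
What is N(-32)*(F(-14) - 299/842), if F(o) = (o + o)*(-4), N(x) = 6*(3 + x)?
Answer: -8178435/421 ≈ -19426.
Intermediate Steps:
N(x) = 18 + 6*x
F(o) = -8*o (F(o) = (2*o)*(-4) = -8*o)
N(-32)*(F(-14) - 299/842) = (18 + 6*(-32))*(-8*(-14) - 299/842) = (18 - 192)*(112 - 299*1/842) = -174*(112 - 299/842) = -174*94005/842 = -8178435/421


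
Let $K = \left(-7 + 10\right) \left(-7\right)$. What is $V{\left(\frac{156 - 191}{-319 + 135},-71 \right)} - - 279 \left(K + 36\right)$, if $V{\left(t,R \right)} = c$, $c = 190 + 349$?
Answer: $4724$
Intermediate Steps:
$c = 539$
$V{\left(t,R \right)} = 539$
$K = -21$ ($K = 3 \left(-7\right) = -21$)
$V{\left(\frac{156 - 191}{-319 + 135},-71 \right)} - - 279 \left(K + 36\right) = 539 - - 279 \left(-21 + 36\right) = 539 - \left(-279\right) 15 = 539 - -4185 = 539 + 4185 = 4724$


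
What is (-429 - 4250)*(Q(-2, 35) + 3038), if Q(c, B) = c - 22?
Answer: -14102506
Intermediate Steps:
Q(c, B) = -22 + c
(-429 - 4250)*(Q(-2, 35) + 3038) = (-429 - 4250)*((-22 - 2) + 3038) = -4679*(-24 + 3038) = -4679*3014 = -14102506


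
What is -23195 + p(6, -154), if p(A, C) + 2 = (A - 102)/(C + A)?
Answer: -858265/37 ≈ -23196.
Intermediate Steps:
p(A, C) = -2 + (-102 + A)/(A + C) (p(A, C) = -2 + (A - 102)/(C + A) = -2 + (-102 + A)/(A + C))
-23195 + p(6, -154) = -23195 + (-102 - 1*6 - 2*(-154))/(6 - 154) = -23195 + (-102 - 6 + 308)/(-148) = -23195 - 1/148*200 = -23195 - 50/37 = -858265/37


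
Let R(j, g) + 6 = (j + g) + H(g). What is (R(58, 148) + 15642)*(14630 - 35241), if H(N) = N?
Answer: -329569890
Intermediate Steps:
R(j, g) = -6 + j + 2*g (R(j, g) = -6 + ((j + g) + g) = -6 + ((g + j) + g) = -6 + (j + 2*g) = -6 + j + 2*g)
(R(58, 148) + 15642)*(14630 - 35241) = ((-6 + 58 + 2*148) + 15642)*(14630 - 35241) = ((-6 + 58 + 296) + 15642)*(-20611) = (348 + 15642)*(-20611) = 15990*(-20611) = -329569890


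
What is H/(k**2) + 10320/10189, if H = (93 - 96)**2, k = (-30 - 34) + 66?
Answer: 132981/40756 ≈ 3.2629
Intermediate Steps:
k = 2 (k = -64 + 66 = 2)
H = 9 (H = (-3)**2 = 9)
H/(k**2) + 10320/10189 = 9/(2**2) + 10320/10189 = 9/4 + 10320*(1/10189) = 9*(1/4) + 10320/10189 = 9/4 + 10320/10189 = 132981/40756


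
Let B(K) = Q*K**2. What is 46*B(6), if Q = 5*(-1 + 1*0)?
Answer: -8280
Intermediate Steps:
Q = -5 (Q = 5*(-1 + 0) = 5*(-1) = -5)
B(K) = -5*K**2
46*B(6) = 46*(-5*6**2) = 46*(-5*36) = 46*(-180) = -8280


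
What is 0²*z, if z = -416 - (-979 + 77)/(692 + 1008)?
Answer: 0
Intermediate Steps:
z = -353149/850 (z = -416 - (-902)/1700 = -416 - 1*(-451/850) = -416 + 451/850 = -353149/850 ≈ -415.47)
0²*z = 0²*(-353149/850) = 0*(-353149/850) = 0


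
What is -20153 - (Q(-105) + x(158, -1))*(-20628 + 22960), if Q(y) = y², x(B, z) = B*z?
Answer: -25361997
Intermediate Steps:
-20153 - (Q(-105) + x(158, -1))*(-20628 + 22960) = -20153 - ((-105)² + 158*(-1))*(-20628 + 22960) = -20153 - (11025 - 158)*2332 = -20153 - 10867*2332 = -20153 - 1*25341844 = -20153 - 25341844 = -25361997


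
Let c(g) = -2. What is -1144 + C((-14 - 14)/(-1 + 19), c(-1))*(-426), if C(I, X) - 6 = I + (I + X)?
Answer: -4568/3 ≈ -1522.7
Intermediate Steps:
C(I, X) = 6 + X + 2*I (C(I, X) = 6 + (I + (I + X)) = 6 + (X + 2*I) = 6 + X + 2*I)
-1144 + C((-14 - 14)/(-1 + 19), c(-1))*(-426) = -1144 + (6 - 2 + 2*((-14 - 14)/(-1 + 19)))*(-426) = -1144 + (6 - 2 + 2*(-28/18))*(-426) = -1144 + (6 - 2 + 2*(-28*1/18))*(-426) = -1144 + (6 - 2 + 2*(-14/9))*(-426) = -1144 + (6 - 2 - 28/9)*(-426) = -1144 + (8/9)*(-426) = -1144 - 1136/3 = -4568/3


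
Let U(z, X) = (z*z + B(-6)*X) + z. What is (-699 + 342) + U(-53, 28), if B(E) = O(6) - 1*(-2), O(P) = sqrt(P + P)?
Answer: 2455 + 56*sqrt(3) ≈ 2552.0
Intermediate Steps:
O(P) = sqrt(2)*sqrt(P) (O(P) = sqrt(2*P) = sqrt(2)*sqrt(P))
B(E) = 2 + 2*sqrt(3) (B(E) = sqrt(2)*sqrt(6) - 1*(-2) = 2*sqrt(3) + 2 = 2 + 2*sqrt(3))
U(z, X) = z + z**2 + X*(2 + 2*sqrt(3)) (U(z, X) = (z*z + (2 + 2*sqrt(3))*X) + z = (z**2 + X*(2 + 2*sqrt(3))) + z = z + z**2 + X*(2 + 2*sqrt(3)))
(-699 + 342) + U(-53, 28) = (-699 + 342) + (-53 + (-53)**2 + 2*28*(1 + sqrt(3))) = -357 + (-53 + 2809 + (56 + 56*sqrt(3))) = -357 + (2812 + 56*sqrt(3)) = 2455 + 56*sqrt(3)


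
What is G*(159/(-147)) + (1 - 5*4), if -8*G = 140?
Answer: -1/14 ≈ -0.071429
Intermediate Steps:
G = -35/2 (G = -⅛*140 = -35/2 ≈ -17.500)
G*(159/(-147)) + (1 - 5*4) = -5565/(2*(-147)) + (1 - 5*4) = -5565*(-1)/(2*147) + (1 - 20) = -35/2*(-53/49) - 19 = 265/14 - 19 = -1/14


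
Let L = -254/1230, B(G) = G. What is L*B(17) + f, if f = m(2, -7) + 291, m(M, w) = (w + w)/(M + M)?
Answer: 349307/1230 ≈ 283.99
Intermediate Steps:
m(M, w) = w/M (m(M, w) = (2*w)/((2*M)) = (2*w)*(1/(2*M)) = w/M)
L = -127/615 (L = -254*1/1230 = -127/615 ≈ -0.20650)
f = 575/2 (f = -7/2 + 291 = 575/2 ≈ 287.50)
L*B(17) + f = -127/615*17 + 575/2 = -2159/615 + 575/2 = 349307/1230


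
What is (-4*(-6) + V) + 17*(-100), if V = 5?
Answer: -1671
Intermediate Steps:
(-4*(-6) + V) + 17*(-100) = (-4*(-6) + 5) + 17*(-100) = (24 + 5) - 1700 = 29 - 1700 = -1671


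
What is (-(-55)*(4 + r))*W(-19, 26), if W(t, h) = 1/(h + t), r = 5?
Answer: 495/7 ≈ 70.714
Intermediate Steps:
(-(-55)*(4 + r))*W(-19, 26) = (-(-55)*(4 + 5))/(26 - 19) = -(-55)*9/7 = -11*(-45)*(1/7) = 495*(1/7) = 495/7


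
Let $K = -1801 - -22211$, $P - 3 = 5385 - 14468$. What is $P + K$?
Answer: $11330$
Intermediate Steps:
$P = -9080$ ($P = 3 + \left(5385 - 14468\right) = 3 - 9083 = -9080$)
$K = 20410$ ($K = -1801 + 22211 = 20410$)
$P + K = -9080 + 20410 = 11330$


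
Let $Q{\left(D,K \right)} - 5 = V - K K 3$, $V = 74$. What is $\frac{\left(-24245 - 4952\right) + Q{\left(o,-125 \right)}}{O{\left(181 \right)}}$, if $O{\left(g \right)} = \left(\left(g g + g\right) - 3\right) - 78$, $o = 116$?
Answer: $- \frac{75993}{32861} \approx -2.3126$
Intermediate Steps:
$Q{\left(D,K \right)} = 79 - 3 K^{2}$ ($Q{\left(D,K \right)} = 5 - \left(-74 + K K 3\right) = 5 - \left(-74 + K^{2} \cdot 3\right) = 5 - \left(-74 + 3 K^{2}\right) = 79 - 3 K^{2}$)
$O{\left(g \right)} = -81 + g + g^{2}$ ($O{\left(g \right)} = \left(\left(g^{2} + g\right) - 3\right) - 78 = \left(\left(g + g^{2}\right) - 3\right) - 78 = \left(-3 + g + g^{2}\right) - 78 = -81 + g + g^{2}$)
$\frac{\left(-24245 - 4952\right) + Q{\left(o,-125 \right)}}{O{\left(181 \right)}} = \frac{\left(-24245 - 4952\right) + \left(79 - 3 \left(-125\right)^{2}\right)}{-81 + 181 + 181^{2}} = \frac{-29197 + \left(79 - 46875\right)}{-81 + 181 + 32761} = \frac{-29197 + \left(79 - 46875\right)}{32861} = \left(-29197 - 46796\right) \frac{1}{32861} = \left(-75993\right) \frac{1}{32861} = - \frac{75993}{32861}$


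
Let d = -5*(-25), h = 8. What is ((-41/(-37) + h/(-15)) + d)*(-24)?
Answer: -557552/185 ≈ -3013.8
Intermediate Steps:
d = 125
((-41/(-37) + h/(-15)) + d)*(-24) = ((-41/(-37) + 8/(-15)) + 125)*(-24) = ((-41*(-1/37) + 8*(-1/15)) + 125)*(-24) = ((41/37 - 8/15) + 125)*(-24) = (319/555 + 125)*(-24) = (69694/555)*(-24) = -557552/185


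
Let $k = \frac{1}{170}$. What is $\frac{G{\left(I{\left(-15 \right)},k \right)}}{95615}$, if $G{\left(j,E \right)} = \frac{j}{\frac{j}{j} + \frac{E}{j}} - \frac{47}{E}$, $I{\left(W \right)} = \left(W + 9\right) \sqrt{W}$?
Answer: $- \frac{24938407958}{298433557123} - \frac{18727200 i \sqrt{15}}{298433557123} \approx -0.083564 - 0.00024304 i$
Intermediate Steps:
$I{\left(W \right)} = \sqrt{W} \left(9 + W\right)$ ($I{\left(W \right)} = \left(9 + W\right) \sqrt{W} = \sqrt{W} \left(9 + W\right)$)
$k = \frac{1}{170} \approx 0.0058824$
$G{\left(j,E \right)} = - \frac{47}{E} + \frac{j}{1 + \frac{E}{j}}$ ($G{\left(j,E \right)} = \frac{j}{1 + \frac{E}{j}} - \frac{47}{E} = - \frac{47}{E} + \frac{j}{1 + \frac{E}{j}}$)
$\frac{G{\left(I{\left(-15 \right)},k \right)}}{95615} = \frac{\frac{1}{\frac{1}{170}} \frac{1}{\frac{1}{170} + \sqrt{-15} \left(9 - 15\right)} \left(\left(-47\right) \frac{1}{170} - 47 \sqrt{-15} \left(9 - 15\right) + \frac{\left(\sqrt{-15} \left(9 - 15\right)\right)^{2}}{170}\right)}{95615} = \frac{170 \left(- \frac{47}{170} - 47 i \sqrt{15} \left(-6\right) + \frac{\left(i \sqrt{15} \left(-6\right)\right)^{2}}{170}\right)}{\frac{1}{170} + i \sqrt{15} \left(-6\right)} \frac{1}{95615} = \frac{170 \left(- \frac{47}{170} - 47 \left(- 6 i \sqrt{15}\right) + \frac{\left(- 6 i \sqrt{15}\right)^{2}}{170}\right)}{\frac{1}{170} - 6 i \sqrt{15}} \cdot \frac{1}{95615} = \frac{170 \left(- \frac{47}{170} + 282 i \sqrt{15} + \frac{1}{170} \left(-540\right)\right)}{\frac{1}{170} - 6 i \sqrt{15}} \cdot \frac{1}{95615} = \frac{170 \left(- \frac{47}{170} + 282 i \sqrt{15} - \frac{54}{17}\right)}{\frac{1}{170} - 6 i \sqrt{15}} \cdot \frac{1}{95615} = \frac{170 \left(- \frac{587}{170} + 282 i \sqrt{15}\right)}{\frac{1}{170} - 6 i \sqrt{15}} \cdot \frac{1}{95615} = \frac{34 \left(- \frac{587}{170} + 282 i \sqrt{15}\right)}{19123 \left(\frac{1}{170} - 6 i \sqrt{15}\right)}$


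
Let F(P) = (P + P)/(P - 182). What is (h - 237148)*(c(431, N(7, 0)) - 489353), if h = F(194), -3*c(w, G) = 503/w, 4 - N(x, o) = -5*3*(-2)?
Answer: 450093384326404/3879 ≈ 1.1603e+11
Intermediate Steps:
N(x, o) = -26 (N(x, o) = 4 - (-5*3)*(-2) = 4 - (-15)*(-2) = 4 - 1*30 = 4 - 30 = -26)
c(w, G) = -503/(3*w)
F(P) = 2*P/(-182 + P) (F(P) = (2*P)/(-182 + P) = 2*P/(-182 + P))
h = 97/3 (h = 2*194/(-182 + 194) = 2*194/12 = 2*194*(1/12) = 97/3 ≈ 32.333)
(h - 237148)*(c(431, N(7, 0)) - 489353) = (97/3 - 237148)*(-503/3/431 - 489353) = -711347*(-503/3*1/431 - 489353)/3 = -711347*(-503/1293 - 489353)/3 = -711347/3*(-632733932/1293) = 450093384326404/3879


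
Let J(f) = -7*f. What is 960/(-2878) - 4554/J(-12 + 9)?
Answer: -2187762/10073 ≈ -217.19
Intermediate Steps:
960/(-2878) - 4554/J(-12 + 9) = 960/(-2878) - 4554*(-1/(7*(-12 + 9))) = 960*(-1/2878) - 4554/((-7*(-3))) = -480/1439 - 4554/21 = -480/1439 - 4554*1/21 = -480/1439 - 1518/7 = -2187762/10073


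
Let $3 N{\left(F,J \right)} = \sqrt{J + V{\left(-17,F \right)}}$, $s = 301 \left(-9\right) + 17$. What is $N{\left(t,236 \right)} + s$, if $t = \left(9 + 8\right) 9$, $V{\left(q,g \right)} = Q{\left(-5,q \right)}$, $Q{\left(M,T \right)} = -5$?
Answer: $-2692 + \frac{\sqrt{231}}{3} \approx -2686.9$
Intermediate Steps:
$V{\left(q,g \right)} = -5$
$s = -2692$ ($s = -2709 + 17 = -2692$)
$t = 153$ ($t = 17 \cdot 9 = 153$)
$N{\left(F,J \right)} = \frac{\sqrt{-5 + J}}{3}$ ($N{\left(F,J \right)} = \frac{\sqrt{J - 5}}{3} = \frac{\sqrt{-5 + J}}{3}$)
$N{\left(t,236 \right)} + s = \frac{\sqrt{-5 + 236}}{3} - 2692 = \frac{\sqrt{231}}{3} - 2692 = -2692 + \frac{\sqrt{231}}{3}$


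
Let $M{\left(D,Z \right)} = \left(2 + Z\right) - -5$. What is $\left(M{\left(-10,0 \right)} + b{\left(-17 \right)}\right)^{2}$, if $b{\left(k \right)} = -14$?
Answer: $49$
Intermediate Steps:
$M{\left(D,Z \right)} = 7 + Z$ ($M{\left(D,Z \right)} = \left(2 + Z\right) + 5 = 7 + Z$)
$\left(M{\left(-10,0 \right)} + b{\left(-17 \right)}\right)^{2} = \left(\left(7 + 0\right) - 14\right)^{2} = \left(7 - 14\right)^{2} = \left(-7\right)^{2} = 49$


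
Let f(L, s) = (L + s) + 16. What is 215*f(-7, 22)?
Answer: 6665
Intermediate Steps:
f(L, s) = 16 + L + s
215*f(-7, 22) = 215*(16 - 7 + 22) = 215*31 = 6665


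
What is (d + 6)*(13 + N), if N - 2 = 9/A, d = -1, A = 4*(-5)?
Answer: 291/4 ≈ 72.750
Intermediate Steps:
A = -20
N = 31/20 (N = 2 + 9/(-20) = 2 + 9*(-1/20) = 2 - 9/20 = 31/20 ≈ 1.5500)
(d + 6)*(13 + N) = (-1 + 6)*(13 + 31/20) = 5*(291/20) = 291/4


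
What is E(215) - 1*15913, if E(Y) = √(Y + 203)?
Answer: -15913 + √418 ≈ -15893.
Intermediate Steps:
E(Y) = √(203 + Y)
E(215) - 1*15913 = √(203 + 215) - 1*15913 = √418 - 15913 = -15913 + √418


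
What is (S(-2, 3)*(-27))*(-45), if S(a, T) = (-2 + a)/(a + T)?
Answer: -4860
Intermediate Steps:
S(a, T) = (-2 + a)/(T + a)
(S(-2, 3)*(-27))*(-45) = (((-2 - 2)/(3 - 2))*(-27))*(-45) = ((-4/1)*(-27))*(-45) = ((1*(-4))*(-27))*(-45) = -4*(-27)*(-45) = 108*(-45) = -4860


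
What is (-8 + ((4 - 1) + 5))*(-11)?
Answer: 0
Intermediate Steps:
(-8 + ((4 - 1) + 5))*(-11) = (-8 + (3 + 5))*(-11) = (-8 + 8)*(-11) = 0*(-11) = 0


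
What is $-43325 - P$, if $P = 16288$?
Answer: $-59613$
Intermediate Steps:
$-43325 - P = -43325 - 16288 = -59613$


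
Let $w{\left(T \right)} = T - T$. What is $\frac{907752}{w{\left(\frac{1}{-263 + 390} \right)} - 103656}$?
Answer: $- \frac{37823}{4319} \approx -8.7574$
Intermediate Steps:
$w{\left(T \right)} = 0$
$\frac{907752}{w{\left(\frac{1}{-263 + 390} \right)} - 103656} = \frac{907752}{0 - 103656} = \frac{907752}{-103656} = 907752 \left(- \frac{1}{103656}\right) = - \frac{37823}{4319}$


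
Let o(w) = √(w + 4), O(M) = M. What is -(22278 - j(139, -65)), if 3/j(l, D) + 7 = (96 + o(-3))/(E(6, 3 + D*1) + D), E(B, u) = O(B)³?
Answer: -7129111/320 ≈ -22278.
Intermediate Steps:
o(w) = √(4 + w)
E(B, u) = B³
j(l, D) = 3/(-7 + 97/(216 + D)) (j(l, D) = 3/(-7 + (96 + √(4 - 3))/(6³ + D)) = 3/(-7 + (96 + √1)/(216 + D)) = 3/(-7 + (96 + 1)/(216 + D)) = 3/(-7 + 97/(216 + D)))
-(22278 - j(139, -65)) = -(22278 - 3*(-216 - 1*(-65))/(1415 + 7*(-65))) = -(22278 - 3*(-216 + 65)/(1415 - 455)) = -(22278 - 3*(-151)/960) = -(22278 - 1*(-151/320)) = -(22278 + 151/320) = -1*7129111/320 = -7129111/320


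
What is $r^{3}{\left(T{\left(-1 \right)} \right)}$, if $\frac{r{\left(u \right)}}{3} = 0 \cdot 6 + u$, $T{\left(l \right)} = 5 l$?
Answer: $-3375$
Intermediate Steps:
$r{\left(u \right)} = 3 u$ ($r{\left(u \right)} = 3 \left(0 \cdot 6 + u\right) = 3 \left(0 + u\right) = 3 u$)
$r^{3}{\left(T{\left(-1 \right)} \right)} = \left(3 \cdot 5 \left(-1\right)\right)^{3} = \left(3 \left(-5\right)\right)^{3} = \left(-15\right)^{3} = -3375$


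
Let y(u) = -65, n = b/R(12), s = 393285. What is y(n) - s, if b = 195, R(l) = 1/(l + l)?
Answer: -393350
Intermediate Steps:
R(l) = 1/(2*l)
n = 4680 (n = 195/(((1/2)/12)) = 195/(((1/2)*(1/12))) = 195/(1/24) = 195*24 = 4680)
y(n) - s = -65 - 1*393285 = -65 - 393285 = -393350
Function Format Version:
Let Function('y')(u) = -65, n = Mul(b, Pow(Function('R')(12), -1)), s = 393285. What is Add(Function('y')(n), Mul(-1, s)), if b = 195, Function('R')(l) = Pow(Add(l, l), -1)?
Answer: -393350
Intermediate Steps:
Function('R')(l) = Mul(Rational(1, 2), Pow(l, -1)) (Function('R')(l) = Pow(Mul(2, l), -1) = Mul(Rational(1, 2), Pow(l, -1)))
n = 4680 (n = Mul(195, Pow(Mul(Rational(1, 2), Pow(12, -1)), -1)) = Mul(195, Pow(Mul(Rational(1, 2), Rational(1, 12)), -1)) = Mul(195, Pow(Rational(1, 24), -1)) = Mul(195, 24) = 4680)
Add(Function('y')(n), Mul(-1, s)) = Add(-65, Mul(-1, 393285)) = Add(-65, -393285) = -393350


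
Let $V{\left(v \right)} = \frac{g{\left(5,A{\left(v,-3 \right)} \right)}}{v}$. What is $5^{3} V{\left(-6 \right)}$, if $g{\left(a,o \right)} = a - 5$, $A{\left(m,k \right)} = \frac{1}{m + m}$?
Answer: $0$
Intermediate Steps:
$A{\left(m,k \right)} = \frac{1}{2 m}$
$g{\left(a,o \right)} = -5 + a$
$V{\left(v \right)} = 0$ ($V{\left(v \right)} = \frac{-5 + 5}{v} = \frac{0}{v} = 0$)
$5^{3} V{\left(-6 \right)} = 5^{3} \cdot 0 = 125 \cdot 0 = 0$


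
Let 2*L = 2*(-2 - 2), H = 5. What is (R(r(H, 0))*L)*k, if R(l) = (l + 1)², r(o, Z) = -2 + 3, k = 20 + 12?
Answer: -512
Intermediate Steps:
k = 32
r(o, Z) = 1
R(l) = (1 + l)²
L = -4 (L = (2*(-2 - 2))/2 = (2*(-4))/2 = (½)*(-8) = -4)
(R(r(H, 0))*L)*k = ((1 + 1)²*(-4))*32 = (2²*(-4))*32 = (4*(-4))*32 = -16*32 = -512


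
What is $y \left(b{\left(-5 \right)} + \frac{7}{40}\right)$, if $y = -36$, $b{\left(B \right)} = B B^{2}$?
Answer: $\frac{44937}{10} \approx 4493.7$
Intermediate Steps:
$b{\left(B \right)} = B^{3}$
$y \left(b{\left(-5 \right)} + \frac{7}{40}\right) = - 36 \left(\left(-5\right)^{3} + \frac{7}{40}\right) = - 36 \left(-125 + 7 \cdot \frac{1}{40}\right) = - 36 \left(-125 + \frac{7}{40}\right) = \left(-36\right) \left(- \frac{4993}{40}\right) = \frac{44937}{10}$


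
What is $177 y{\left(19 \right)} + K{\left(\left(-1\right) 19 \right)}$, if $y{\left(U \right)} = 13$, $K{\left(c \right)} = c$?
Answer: $2282$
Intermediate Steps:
$177 y{\left(19 \right)} + K{\left(\left(-1\right) 19 \right)} = 177 \cdot 13 - 19 = 2301 - 19 = 2282$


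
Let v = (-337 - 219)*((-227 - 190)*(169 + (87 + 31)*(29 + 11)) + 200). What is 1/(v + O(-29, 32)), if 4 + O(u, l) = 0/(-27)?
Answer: 1/1133413224 ≈ 8.8229e-10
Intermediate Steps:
O(u, l) = -4 (O(u, l) = -4 + 0/(-27) = -4 + 0*(-1/27) = -4 + 0 = -4)
v = 1133413228 (v = -556*(-417*(169 + 118*40) + 200) = -556*(-417*(169 + 4720) + 200) = -556*(-417*4889 + 200) = -556*(-2038713 + 200) = -556*(-2038513) = 1133413228)
1/(v + O(-29, 32)) = 1/(1133413228 - 4) = 1/1133413224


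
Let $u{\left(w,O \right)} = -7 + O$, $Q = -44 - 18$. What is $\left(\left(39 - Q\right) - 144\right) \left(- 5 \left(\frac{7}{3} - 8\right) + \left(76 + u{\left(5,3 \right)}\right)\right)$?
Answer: $- \frac{12943}{3} \approx -4314.3$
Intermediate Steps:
$Q = -62$ ($Q = -44 - 18 = -62$)
$\left(\left(39 - Q\right) - 144\right) \left(- 5 \left(\frac{7}{3} - 8\right) + \left(76 + u{\left(5,3 \right)}\right)\right) = \left(\left(39 - -62\right) - 144\right) \left(- 5 \left(\frac{7}{3} - 8\right) + \left(76 + \left(-7 + 3\right)\right)\right) = \left(\left(39 + 62\right) - 144\right) \left(- 5 \left(7 \cdot \frac{1}{3} - 8\right) + \left(76 - 4\right)\right) = \left(101 - 144\right) \left(- 5 \left(\frac{7}{3} - 8\right) + 72\right) = - 43 \left(\left(-5\right) \left(- \frac{17}{3}\right) + 72\right) = - 43 \left(\frac{85}{3} + 72\right) = \left(-43\right) \frac{301}{3} = - \frac{12943}{3}$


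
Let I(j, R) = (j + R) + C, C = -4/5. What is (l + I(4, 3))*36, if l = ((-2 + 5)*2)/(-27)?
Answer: 1076/5 ≈ 215.20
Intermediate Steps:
C = -⅘ (C = -4*⅕ = -⅘ ≈ -0.80000)
I(j, R) = -⅘ + R + j (I(j, R) = (j + R) - ⅘ = (R + j) - ⅘ = -⅘ + R + j)
l = -2/9 (l = (3*2)*(-1/27) = 6*(-1/27) = -2/9 ≈ -0.22222)
(l + I(4, 3))*36 = (-2/9 + (-⅘ + 3 + 4))*36 = (-2/9 + 31/5)*36 = (269/45)*36 = 1076/5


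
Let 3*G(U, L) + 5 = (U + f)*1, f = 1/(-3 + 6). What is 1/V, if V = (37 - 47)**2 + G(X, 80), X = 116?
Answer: 9/1234 ≈ 0.0072934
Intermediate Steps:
f = 1/3 ≈ 0.33333
G(U, L) = -14/9 + U/3 (G(U, L) = -5/3 + ((U + 1/3)*1)/3 = -5/3 + ((1/3 + U)*1)/3 = -5/3 + (1/3 + U)/3 = -5/3 + (1/9 + U/3) = -14/9 + U/3)
V = 1234/9 (V = (37 - 47)**2 + (-14/9 + (1/3)*116) = (-10)**2 + (-14/9 + 116/3) = 100 + 334/9 = 1234/9 ≈ 137.11)
1/V = 1/(1234/9) = 9/1234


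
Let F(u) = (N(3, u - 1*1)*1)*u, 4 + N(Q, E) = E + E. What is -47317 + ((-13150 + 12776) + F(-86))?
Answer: -32383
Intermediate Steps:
N(Q, E) = -4 + 2*E (N(Q, E) = -4 + (E + E) = -4 + 2*E)
F(u) = u*(-6 + 2*u) (F(u) = ((-4 + 2*(u - 1*1))*1)*u = ((-4 + 2*(u - 1))*1)*u = ((-4 + 2*(-1 + u))*1)*u = ((-4 + (-2 + 2*u))*1)*u = ((-6 + 2*u)*1)*u = (-6 + 2*u)*u = u*(-6 + 2*u))
-47317 + ((-13150 + 12776) + F(-86)) = -47317 + ((-13150 + 12776) + 2*(-86)*(-3 - 86)) = -47317 + (-374 + 2*(-86)*(-89)) = -47317 + (-374 + 15308) = -47317 + 14934 = -32383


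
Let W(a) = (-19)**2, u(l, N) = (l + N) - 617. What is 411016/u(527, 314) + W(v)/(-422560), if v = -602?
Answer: 285655987/155680 ≈ 1834.9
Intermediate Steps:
u(l, N) = -617 + N + l (u(l, N) = (N + l) - 617 = -617 + N + l)
W(a) = 361
411016/u(527, 314) + W(v)/(-422560) = 411016/(-617 + 314 + 527) + 361/(-422560) = 411016/224 + 361*(-1/422560) = 411016*(1/224) - 19/22240 = 51377/28 - 19/22240 = 285655987/155680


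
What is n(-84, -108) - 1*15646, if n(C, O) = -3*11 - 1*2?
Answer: -15681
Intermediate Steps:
n(C, O) = -35 (n(C, O) = -33 - 2 = -35)
n(-84, -108) - 1*15646 = -35 - 1*15646 = -35 - 15646 = -15681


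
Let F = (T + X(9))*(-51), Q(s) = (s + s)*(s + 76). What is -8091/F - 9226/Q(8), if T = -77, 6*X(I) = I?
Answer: -2209477/246432 ≈ -8.9659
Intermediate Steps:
Q(s) = 2*s*(76 + s) (Q(s) = (2*s)*(76 + s) = 2*s*(76 + s))
X(I) = I/6
F = 7701/2 (F = (-77 + (⅙)*9)*(-51) = (-77 + 3/2)*(-51) = -151/2*(-51) = 7701/2 ≈ 3850.5)
-8091/F - 9226/Q(8) = -8091/7701/2 - 9226*1/(16*(76 + 8)) = -8091*2/7701 - 9226/(2*8*84) = -5394/2567 - 9226/1344 = -5394/2567 - 9226*1/1344 = -5394/2567 - 659/96 = -2209477/246432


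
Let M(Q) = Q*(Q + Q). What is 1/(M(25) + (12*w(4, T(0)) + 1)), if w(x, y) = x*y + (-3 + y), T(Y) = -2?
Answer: 1/1095 ≈ 0.00091324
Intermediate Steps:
w(x, y) = -3 + y + x*y
M(Q) = 2*Q**2 (M(Q) = Q*(2*Q) = 2*Q**2)
1/(M(25) + (12*w(4, T(0)) + 1)) = 1/(2*25**2 + (12*(-3 - 2 + 4*(-2)) + 1)) = 1/(2*625 + (12*(-3 - 2 - 8) + 1)) = 1/(1250 + (12*(-13) + 1)) = 1/(1250 + (-156 + 1)) = 1/(1250 - 155) = 1/1095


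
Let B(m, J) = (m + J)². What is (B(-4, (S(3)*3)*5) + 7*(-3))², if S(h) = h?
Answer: 2755600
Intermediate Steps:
B(m, J) = (J + m)²
(B(-4, (S(3)*3)*5) + 7*(-3))² = (((3*3)*5 - 4)² + 7*(-3))² = ((9*5 - 4)² - 21)² = ((45 - 4)² - 21)² = (41² - 21)² = (1681 - 21)² = 1660² = 2755600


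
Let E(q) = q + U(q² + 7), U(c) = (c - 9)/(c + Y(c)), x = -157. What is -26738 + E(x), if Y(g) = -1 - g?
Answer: -51542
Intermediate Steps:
U(c) = 9 - c (U(c) = (c - 9)/(c + (-1 - c)) = (-9 + c)/(-1) = (-9 + c)*(-1) = 9 - c)
E(q) = 2 + q - q² (E(q) = q + (9 - (q² + 7)) = q + (9 - (7 + q²)) = q + (9 + (-7 - q²)) = q + (2 - q²) = 2 + q - q²)
-26738 + E(x) = -26738 + (2 - 157 - 1*(-157)²) = -26738 + (2 - 157 - 1*24649) = -26738 + (2 - 157 - 24649) = -26738 - 24804 = -51542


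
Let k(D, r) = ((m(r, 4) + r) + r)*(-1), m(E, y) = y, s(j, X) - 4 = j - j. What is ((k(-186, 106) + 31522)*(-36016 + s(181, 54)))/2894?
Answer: -563695836/1447 ≈ -3.8956e+5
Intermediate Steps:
s(j, X) = 4 (s(j, X) = 4 + (j - j) = 4 + 0 = 4)
k(D, r) = -4 - 2*r (k(D, r) = ((4 + r) + r)*(-1) = (4 + 2*r)*(-1) = -4 - 2*r)
((k(-186, 106) + 31522)*(-36016 + s(181, 54)))/2894 = (((-4 - 2*106) + 31522)*(-36016 + 4))/2894 = (((-4 - 212) + 31522)*(-36012))*(1/2894) = ((-216 + 31522)*(-36012))*(1/2894) = (31306*(-36012))*(1/2894) = -1127391672*1/2894 = -563695836/1447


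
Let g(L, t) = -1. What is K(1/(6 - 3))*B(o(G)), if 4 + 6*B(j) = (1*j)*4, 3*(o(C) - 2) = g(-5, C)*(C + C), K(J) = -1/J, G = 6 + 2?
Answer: 26/3 ≈ 8.6667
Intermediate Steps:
G = 8
o(C) = 2 - 2*C/3 (o(C) = 2 + (-(C + C))/3 = 2 + (-2*C)/3 = 2 - 2*C/3)
B(j) = -⅔ + 2*j/3 (B(j) = -⅔ + ((1*j)*4)/6 = -⅔ + (j*4)/6 = -⅔ + (4*j)/6 = -⅔ + 2*j/3)
K(1/(6 - 3))*B(o(G)) = (-1/(1/(6 - 3)))*(-⅔ + 2*(2 - ⅔*8)/3) = (-1/(1/3))*(-⅔ + 2*(2 - 16/3)/3) = (-1/⅓)*(-⅔ + (⅔)*(-10/3)) = (-1*3)*(-⅔ - 20/9) = -3*(-26/9) = 26/3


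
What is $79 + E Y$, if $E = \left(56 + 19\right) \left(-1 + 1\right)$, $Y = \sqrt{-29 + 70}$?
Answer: $79$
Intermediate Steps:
$Y = \sqrt{41} \approx 6.4031$
$E = 0$ ($E = 75 \cdot 0 = 0$)
$79 + E Y = 79 + 0 \sqrt{41} = 79 + 0 = 79$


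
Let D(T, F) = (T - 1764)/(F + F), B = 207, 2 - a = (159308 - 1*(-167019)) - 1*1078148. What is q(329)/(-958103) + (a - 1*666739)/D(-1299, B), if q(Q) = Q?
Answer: -11249654855885/978223163 ≈ -11500.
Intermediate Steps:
a = 751823 (a = 2 - ((159308 - 1*(-167019)) - 1*1078148) = 2 - ((159308 + 167019) - 1078148) = 2 - (326327 - 1078148) = 2 - 1*(-751821) = 2 + 751821 = 751823)
D(T, F) = (-1764 + T)/(2*F) (D(T, F) = (-1764 + T)/((2*F)) = (-1764 + T)*(1/(2*F)) = (-1764 + T)/(2*F))
q(329)/(-958103) + (a - 1*666739)/D(-1299, B) = 329/(-958103) + (751823 - 1*666739)/(((1/2)*(-1764 - 1299)/207)) = 329*(-1/958103) + (751823 - 666739)/(((1/2)*(1/207)*(-3063))) = -329/958103 + 85084/(-1021/138) = -329/958103 + 85084*(-138/1021) = -329/958103 - 11741592/1021 = -11249654855885/978223163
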